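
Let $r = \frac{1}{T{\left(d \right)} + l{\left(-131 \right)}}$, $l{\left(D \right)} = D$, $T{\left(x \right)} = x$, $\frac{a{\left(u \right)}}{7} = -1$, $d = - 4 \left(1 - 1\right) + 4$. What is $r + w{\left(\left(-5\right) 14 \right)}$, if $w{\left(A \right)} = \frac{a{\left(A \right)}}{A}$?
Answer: $\frac{117}{1270} \approx 0.092126$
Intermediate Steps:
$d = 4$ ($d = \left(-4\right) 0 + 4 = 0 + 4 = 4$)
$a{\left(u \right)} = -7$ ($a{\left(u \right)} = 7 \left(-1\right) = -7$)
$w{\left(A \right)} = - \frac{7}{A}$
$r = - \frac{1}{127}$ ($r = \frac{1}{4 - 131} = \frac{1}{-127} = - \frac{1}{127} \approx -0.007874$)
$r + w{\left(\left(-5\right) 14 \right)} = - \frac{1}{127} - \frac{7}{\left(-5\right) 14} = - \frac{1}{127} - \frac{7}{-70} = - \frac{1}{127} - - \frac{1}{10} = - \frac{1}{127} + \frac{1}{10} = \frac{117}{1270}$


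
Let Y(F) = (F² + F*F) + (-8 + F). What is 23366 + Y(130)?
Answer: 57288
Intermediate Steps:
Y(F) = -8 + F + 2*F² (Y(F) = (F² + F²) + (-8 + F) = 2*F² + (-8 + F) = -8 + F + 2*F²)
23366 + Y(130) = 23366 + (-8 + 130 + 2*130²) = 23366 + (-8 + 130 + 2*16900) = 23366 + (-8 + 130 + 33800) = 23366 + 33922 = 57288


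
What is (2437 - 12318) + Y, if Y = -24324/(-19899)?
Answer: -65532565/6633 ≈ -9879.8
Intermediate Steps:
Y = 8108/6633 (Y = -24324*(-1/19899) = 8108/6633 ≈ 1.2224)
(2437 - 12318) + Y = (2437 - 12318) + 8108/6633 = -9881 + 8108/6633 = -65532565/6633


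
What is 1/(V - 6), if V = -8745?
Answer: -1/8751 ≈ -0.00011427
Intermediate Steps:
1/(V - 6) = 1/(-8745 - 6) = 1/(-8751) = -1/8751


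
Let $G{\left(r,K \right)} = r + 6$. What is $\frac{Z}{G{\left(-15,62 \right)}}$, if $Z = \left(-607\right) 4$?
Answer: $\frac{2428}{9} \approx 269.78$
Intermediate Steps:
$G{\left(r,K \right)} = 6 + r$
$Z = -2428$
$\frac{Z}{G{\left(-15,62 \right)}} = - \frac{2428}{6 - 15} = - \frac{2428}{-9} = \left(-2428\right) \left(- \frac{1}{9}\right) = \frac{2428}{9}$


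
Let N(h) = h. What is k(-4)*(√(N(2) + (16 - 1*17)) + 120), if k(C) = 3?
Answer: 363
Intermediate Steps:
k(-4)*(√(N(2) + (16 - 1*17)) + 120) = 3*(√(2 + (16 - 1*17)) + 120) = 3*(√(2 + (16 - 17)) + 120) = 3*(√(2 - 1) + 120) = 3*(√1 + 120) = 3*(1 + 120) = 3*121 = 363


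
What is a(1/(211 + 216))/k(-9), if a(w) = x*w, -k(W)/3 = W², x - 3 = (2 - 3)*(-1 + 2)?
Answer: -2/103761 ≈ -1.9275e-5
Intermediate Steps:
x = 2 (x = 3 + (2 - 3)*(-1 + 2) = 3 - 1*1 = 3 - 1 = 2)
k(W) = -3*W²
a(w) = 2*w
a(1/(211 + 216))/k(-9) = (2/(211 + 216))/((-3*(-9)²)) = (2/427)/((-3*81)) = (2*(1/427))/(-243) = (2/427)*(-1/243) = -2/103761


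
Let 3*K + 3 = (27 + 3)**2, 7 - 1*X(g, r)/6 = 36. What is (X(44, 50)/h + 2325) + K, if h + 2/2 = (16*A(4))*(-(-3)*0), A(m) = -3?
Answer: 2798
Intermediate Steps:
X(g, r) = -174 (X(g, r) = 42 - 6*36 = 42 - 216 = -174)
K = 299 (K = -1 + (27 + 3)**2/3 = -1 + (1/3)*30**2 = -1 + (1/3)*900 = -1 + 300 = 299)
h = -1 (h = -1 + (16*(-3))*(-(-3)*0) = -1 - (-144)*0 = -1 - 48*0 = -1 + 0 = -1)
(X(44, 50)/h + 2325) + K = (-174/(-1) + 2325) + 299 = (-174*(-1) + 2325) + 299 = (174 + 2325) + 299 = 2499 + 299 = 2798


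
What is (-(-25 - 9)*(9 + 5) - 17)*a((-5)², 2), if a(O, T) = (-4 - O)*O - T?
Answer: -333693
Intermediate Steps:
a(O, T) = -T + O*(-4 - O) (a(O, T) = O*(-4 - O) - T = -T + O*(-4 - O))
(-(-25 - 9)*(9 + 5) - 17)*a((-5)², 2) = (-(-25 - 9)*(9 + 5) - 17)*(-1*2 - ((-5)²)² - 4*(-5)²) = (-(-34)*14 - 17)*(-2 - 1*25² - 4*25) = (-1*(-476) - 17)*(-2 - 1*625 - 100) = (476 - 17)*(-2 - 625 - 100) = 459*(-727) = -333693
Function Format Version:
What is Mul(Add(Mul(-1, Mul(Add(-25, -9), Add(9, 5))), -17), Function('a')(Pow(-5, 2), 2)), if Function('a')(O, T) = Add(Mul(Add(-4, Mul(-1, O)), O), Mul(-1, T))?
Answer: -333693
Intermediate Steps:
Function('a')(O, T) = Add(Mul(-1, T), Mul(O, Add(-4, Mul(-1, O)))) (Function('a')(O, T) = Add(Mul(O, Add(-4, Mul(-1, O))), Mul(-1, T)) = Add(Mul(-1, T), Mul(O, Add(-4, Mul(-1, O)))))
Mul(Add(Mul(-1, Mul(Add(-25, -9), Add(9, 5))), -17), Function('a')(Pow(-5, 2), 2)) = Mul(Add(Mul(-1, Mul(Add(-25, -9), Add(9, 5))), -17), Add(Mul(-1, 2), Mul(-1, Pow(Pow(-5, 2), 2)), Mul(-4, Pow(-5, 2)))) = Mul(Add(Mul(-1, Mul(-34, 14)), -17), Add(-2, Mul(-1, Pow(25, 2)), Mul(-4, 25))) = Mul(Add(Mul(-1, -476), -17), Add(-2, Mul(-1, 625), -100)) = Mul(Add(476, -17), Add(-2, -625, -100)) = Mul(459, -727) = -333693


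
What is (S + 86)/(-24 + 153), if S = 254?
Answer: 340/129 ≈ 2.6357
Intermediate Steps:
(S + 86)/(-24 + 153) = (254 + 86)/(-24 + 153) = 340/129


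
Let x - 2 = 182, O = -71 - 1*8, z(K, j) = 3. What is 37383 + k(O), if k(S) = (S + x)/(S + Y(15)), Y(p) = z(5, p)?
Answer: 2841003/76 ≈ 37382.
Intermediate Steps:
Y(p) = 3
O = -79 (O = -71 - 8 = -79)
x = 184 (x = 2 + 182 = 184)
k(S) = (184 + S)/(3 + S) (k(S) = (S + 184)/(S + 3) = (184 + S)/(3 + S))
37383 + k(O) = 37383 + (184 - 79)/(3 - 79) = 37383 + 105/(-76) = 37383 - 1/76*105 = 37383 - 105/76 = 2841003/76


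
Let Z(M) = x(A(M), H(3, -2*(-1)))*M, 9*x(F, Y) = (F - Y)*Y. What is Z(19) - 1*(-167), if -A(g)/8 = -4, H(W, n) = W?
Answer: 1052/3 ≈ 350.67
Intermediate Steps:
A(g) = 32 (A(g) = -8*(-4) = 32)
x(F, Y) = Y*(F - Y)/9 (x(F, Y) = ((F - Y)*Y)/9 = (Y*(F - Y))/9 = Y*(F - Y)/9)
Z(M) = 29*M/3 (Z(M) = ((⅑)*3*(32 - 1*3))*M = ((⅑)*3*(32 - 3))*M = ((⅑)*3*29)*M = 29*M/3)
Z(19) - 1*(-167) = (29/3)*19 - 1*(-167) = 551/3 + 167 = 1052/3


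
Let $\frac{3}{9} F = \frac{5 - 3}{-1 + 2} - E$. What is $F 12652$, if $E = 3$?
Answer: $-37956$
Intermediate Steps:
$F = -3$ ($F = 3 \left(\frac{5 - 3}{-1 + 2} - 3\right) = 3 \left(\frac{2}{1} - 3\right) = 3 \left(2 \cdot 1 - 3\right) = 3 \left(2 - 3\right) = 3 \left(-1\right) = -3$)
$F 12652 = \left(-3\right) 12652 = -37956$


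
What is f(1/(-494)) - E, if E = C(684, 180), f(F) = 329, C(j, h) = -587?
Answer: 916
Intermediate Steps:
E = -587
f(1/(-494)) - E = 329 - 1*(-587) = 329 + 587 = 916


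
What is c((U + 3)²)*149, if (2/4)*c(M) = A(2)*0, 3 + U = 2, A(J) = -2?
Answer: 0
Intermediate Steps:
U = -1 (U = -3 + 2 = -1)
c(M) = 0 (c(M) = 2*(-2*0) = 2*0 = 0)
c((U + 3)²)*149 = 0*149 = 0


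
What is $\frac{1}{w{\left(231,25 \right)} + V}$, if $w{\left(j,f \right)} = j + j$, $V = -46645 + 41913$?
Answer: $- \frac{1}{4270} \approx -0.00023419$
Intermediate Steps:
$V = -4732$
$w{\left(j,f \right)} = 2 j$
$\frac{1}{w{\left(231,25 \right)} + V} = \frac{1}{2 \cdot 231 - 4732} = \frac{1}{462 - 4732} = \frac{1}{-4270} = - \frac{1}{4270}$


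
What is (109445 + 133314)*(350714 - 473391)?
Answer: -29780945843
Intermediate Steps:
(109445 + 133314)*(350714 - 473391) = 242759*(-122677) = -29780945843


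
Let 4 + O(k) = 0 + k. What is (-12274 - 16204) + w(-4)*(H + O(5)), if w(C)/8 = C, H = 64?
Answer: -30558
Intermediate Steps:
O(k) = -4 + k (O(k) = -4 + (0 + k) = -4 + k)
w(C) = 8*C
(-12274 - 16204) + w(-4)*(H + O(5)) = (-12274 - 16204) + (8*(-4))*(64 + (-4 + 5)) = -28478 - 32*(64 + 1) = -28478 - 32*65 = -28478 - 2080 = -30558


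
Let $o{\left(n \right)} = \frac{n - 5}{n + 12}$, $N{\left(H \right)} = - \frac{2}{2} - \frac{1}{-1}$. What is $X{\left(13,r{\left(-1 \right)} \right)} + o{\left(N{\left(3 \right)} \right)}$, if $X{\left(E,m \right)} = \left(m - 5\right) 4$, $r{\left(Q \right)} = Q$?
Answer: $- \frac{293}{12} \approx -24.417$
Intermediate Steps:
$N{\left(H \right)} = 0$ ($N{\left(H \right)} = \left(-2\right) \frac{1}{2} - -1 = -1 + 1 = 0$)
$X{\left(E,m \right)} = -20 + 4 m$ ($X{\left(E,m \right)} = \left(-5 + m\right) 4 = -20 + 4 m$)
$o{\left(n \right)} = \frac{-5 + n}{12 + n}$
$X{\left(13,r{\left(-1 \right)} \right)} + o{\left(N{\left(3 \right)} \right)} = \left(-20 + 4 \left(-1\right)\right) + \frac{-5 + 0}{12 + 0} = \left(-20 - 4\right) + \frac{1}{12} \left(-5\right) = -24 + \frac{1}{12} \left(-5\right) = -24 - \frac{5}{12} = - \frac{293}{12}$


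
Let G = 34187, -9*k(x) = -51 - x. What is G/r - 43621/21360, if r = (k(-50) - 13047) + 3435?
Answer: -10345630727/1847789520 ≈ -5.5989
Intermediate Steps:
k(x) = 17/3 + x/9 (k(x) = -(-51 - x)/9 = 17/3 + x/9)
r = -86507/9 (r = ((17/3 + (⅑)*(-50)) - 13047) + 3435 = ((17/3 - 50/9) - 13047) + 3435 = (⅑ - 13047) + 3435 = -117422/9 + 3435 = -86507/9 ≈ -9611.9)
G/r - 43621/21360 = 34187/(-86507/9) - 43621/21360 = 34187*(-9/86507) - 43621*1/21360 = -307683/86507 - 43621/21360 = -10345630727/1847789520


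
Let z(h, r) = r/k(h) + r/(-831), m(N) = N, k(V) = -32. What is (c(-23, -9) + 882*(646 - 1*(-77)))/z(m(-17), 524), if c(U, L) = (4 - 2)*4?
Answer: -4239389712/113053 ≈ -37499.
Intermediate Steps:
c(U, L) = 8 (c(U, L) = 2*4 = 8)
z(h, r) = -863*r/26592 (z(h, r) = r/(-32) + r/(-831) = r*(-1/32) + r*(-1/831) = -r/32 - r/831 = -863*r/26592)
(c(-23, -9) + 882*(646 - 1*(-77)))/z(m(-17), 524) = (8 + 882*(646 - 1*(-77)))/((-863/26592*524)) = (8 + 882*(646 + 77))/(-113053/6648) = (8 + 882*723)*(-6648/113053) = (8 + 637686)*(-6648/113053) = 637694*(-6648/113053) = -4239389712/113053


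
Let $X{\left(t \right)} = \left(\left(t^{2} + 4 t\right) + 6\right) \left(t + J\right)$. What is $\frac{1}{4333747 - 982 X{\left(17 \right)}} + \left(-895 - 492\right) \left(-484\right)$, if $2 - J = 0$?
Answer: $\frac{1637392041955}{2439107} \approx 6.7131 \cdot 10^{5}$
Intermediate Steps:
$J = 2$ ($J = 2 - 0 = 2 + 0 = 2$)
$X{\left(t \right)} = \left(2 + t\right) \left(6 + t^{2} + 4 t\right)$ ($X{\left(t \right)} = \left(\left(t^{2} + 4 t\right) + 6\right) \left(t + 2\right) = \left(6 + t^{2} + 4 t\right) \left(2 + t\right) = \left(2 + t\right) \left(6 + t^{2} + 4 t\right)$)
$\frac{1}{4333747 - 982 X{\left(17 \right)}} + \left(-895 - 492\right) \left(-484\right) = \frac{1}{4333747 - 982 \left(12 + 17^{3} + 6 \cdot 17^{2} + 14 \cdot 17\right)} + \left(-895 - 492\right) \left(-484\right) = \frac{1}{4333747 - 982 \left(12 + 4913 + 6 \cdot 289 + 238\right)} - -671308 = \frac{1}{4333747 - 982 \left(12 + 4913 + 1734 + 238\right)} + 671308 = \frac{1}{4333747 - 6772854} + 671308 = \frac{1}{-2439107} + 671308 = - \frac{1}{2439107} + 671308 = \frac{1637392041955}{2439107}$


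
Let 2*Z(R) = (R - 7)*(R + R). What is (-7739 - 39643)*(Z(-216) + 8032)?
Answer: -2662868400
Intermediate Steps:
Z(R) = R*(-7 + R) (Z(R) = ((R - 7)*(R + R))/2 = ((-7 + R)*(2*R))/2 = (2*R*(-7 + R))/2 = R*(-7 + R))
(-7739 - 39643)*(Z(-216) + 8032) = (-7739 - 39643)*(-216*(-7 - 216) + 8032) = -47382*(-216*(-223) + 8032) = -47382*(48168 + 8032) = -47382*56200 = -2662868400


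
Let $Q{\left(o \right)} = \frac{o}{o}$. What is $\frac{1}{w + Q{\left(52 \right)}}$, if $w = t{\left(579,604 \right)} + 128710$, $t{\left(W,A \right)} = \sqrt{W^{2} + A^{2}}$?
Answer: $\frac{128711}{16565821464} - \frac{\sqrt{700057}}{16565821464} \approx 7.7192 \cdot 10^{-6}$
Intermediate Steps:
$t{\left(W,A \right)} = \sqrt{A^{2} + W^{2}}$
$w = 128710 + \sqrt{700057}$ ($w = \sqrt{604^{2} + 579^{2}} + 128710 = \sqrt{364816 + 335241} + 128710 = \sqrt{700057} + 128710 = 128710 + \sqrt{700057} \approx 1.2955 \cdot 10^{5}$)
$Q{\left(o \right)} = 1$
$\frac{1}{w + Q{\left(52 \right)}} = \frac{1}{\left(128710 + \sqrt{700057}\right) + 1} = \frac{1}{128711 + \sqrt{700057}}$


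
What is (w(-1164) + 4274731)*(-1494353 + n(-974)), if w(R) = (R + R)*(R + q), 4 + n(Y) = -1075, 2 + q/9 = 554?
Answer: 6850545578792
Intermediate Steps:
q = 4968 (q = -18 + 9*554 = -18 + 4986 = 4968)
n(Y) = -1079 (n(Y) = -4 - 1075 = -1079)
w(R) = 2*R*(4968 + R) (w(R) = (R + R)*(R + 4968) = (2*R)*(4968 + R) = 2*R*(4968 + R))
(w(-1164) + 4274731)*(-1494353 + n(-974)) = (2*(-1164)*(4968 - 1164) + 4274731)*(-1494353 - 1079) = (2*(-1164)*3804 + 4274731)*(-1495432) = (-8855712 + 4274731)*(-1495432) = -4580981*(-1495432) = 6850545578792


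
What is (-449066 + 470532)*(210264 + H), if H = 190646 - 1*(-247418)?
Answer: 13917008848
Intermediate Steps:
H = 438064 (H = 190646 + 247418 = 438064)
(-449066 + 470532)*(210264 + H) = (-449066 + 470532)*(210264 + 438064) = 21466*648328 = 13917008848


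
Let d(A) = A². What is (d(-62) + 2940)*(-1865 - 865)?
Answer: -18520320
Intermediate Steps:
(d(-62) + 2940)*(-1865 - 865) = ((-62)² + 2940)*(-1865 - 865) = (3844 + 2940)*(-2730) = 6784*(-2730) = -18520320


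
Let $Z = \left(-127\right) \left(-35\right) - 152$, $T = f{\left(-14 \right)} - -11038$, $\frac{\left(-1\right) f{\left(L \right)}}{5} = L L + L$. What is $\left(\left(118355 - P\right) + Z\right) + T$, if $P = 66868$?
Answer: $65908$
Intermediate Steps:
$f{\left(L \right)} = - 5 L - 5 L^{2}$ ($f{\left(L \right)} = - 5 \left(L L + L\right) = - 5 \left(L^{2} + L\right) = - 5 \left(L + L^{2}\right) = - 5 L - 5 L^{2}$)
$T = 10128$ ($T = \left(-5\right) \left(-14\right) \left(1 - 14\right) - -11038 = \left(-5\right) \left(-14\right) \left(-13\right) + 11038 = -910 + 11038 = 10128$)
$Z = 4293$ ($Z = 4445 - 152 = 4293$)
$\left(\left(118355 - P\right) + Z\right) + T = \left(\left(118355 - 66868\right) + 4293\right) + 10128 = \left(51487 + 4293\right) + 10128 = 55780 + 10128 = 65908$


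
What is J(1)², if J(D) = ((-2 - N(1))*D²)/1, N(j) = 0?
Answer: 4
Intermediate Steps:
J(D) = -2*D² (J(D) = ((-2 - 1*0)*D²)/1 = ((-2 + 0)*D²)*1 = -2*D²*1 = -2*D²)
J(1)² = (-2*1²)² = (-2*1)² = (-2)² = 4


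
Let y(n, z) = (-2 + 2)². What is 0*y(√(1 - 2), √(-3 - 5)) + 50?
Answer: 50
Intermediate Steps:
y(n, z) = 0 (y(n, z) = 0² = 0)
0*y(√(1 - 2), √(-3 - 5)) + 50 = 0*0 + 50 = 0 + 50 = 50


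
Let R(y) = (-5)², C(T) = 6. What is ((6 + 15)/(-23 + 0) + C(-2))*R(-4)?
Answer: 2925/23 ≈ 127.17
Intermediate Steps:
R(y) = 25
((6 + 15)/(-23 + 0) + C(-2))*R(-4) = ((6 + 15)/(-23 + 0) + 6)*25 = (21/(-23) + 6)*25 = (21*(-1/23) + 6)*25 = (-21/23 + 6)*25 = (117/23)*25 = 2925/23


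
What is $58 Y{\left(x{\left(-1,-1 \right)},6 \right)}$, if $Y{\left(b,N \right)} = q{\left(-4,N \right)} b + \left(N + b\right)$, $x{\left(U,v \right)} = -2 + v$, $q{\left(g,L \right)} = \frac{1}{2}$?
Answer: $87$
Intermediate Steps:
$q{\left(g,L \right)} = \frac{1}{2}$
$Y{\left(b,N \right)} = N + \frac{3 b}{2}$ ($Y{\left(b,N \right)} = \frac{b}{2} + \left(N + b\right) = N + \frac{3 b}{2}$)
$58 Y{\left(x{\left(-1,-1 \right)},6 \right)} = 58 \left(6 + \frac{3 \left(-2 - 1\right)}{2}\right) = 58 \left(6 + \frac{3}{2} \left(-3\right)\right) = 58 \left(6 - \frac{9}{2}\right) = 58 \cdot \frac{3}{2} = 87$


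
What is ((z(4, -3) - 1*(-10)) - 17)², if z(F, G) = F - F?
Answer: 49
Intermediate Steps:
z(F, G) = 0
((z(4, -3) - 1*(-10)) - 17)² = ((0 - 1*(-10)) - 17)² = ((0 + 10) - 17)² = (10 - 17)² = (-7)² = 49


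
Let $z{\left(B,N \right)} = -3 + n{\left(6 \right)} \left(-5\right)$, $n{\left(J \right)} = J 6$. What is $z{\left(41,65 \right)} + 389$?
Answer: $206$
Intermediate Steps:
$n{\left(J \right)} = 6 J$
$z{\left(B,N \right)} = -183$ ($z{\left(B,N \right)} = -3 + 6 \cdot 6 \left(-5\right) = -3 + 36 \left(-5\right) = -3 - 180 = -183$)
$z{\left(41,65 \right)} + 389 = -183 + 389 = 206$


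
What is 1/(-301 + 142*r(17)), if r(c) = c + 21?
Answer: 1/5095 ≈ 0.00019627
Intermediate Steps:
r(c) = 21 + c
1/(-301 + 142*r(17)) = 1/(-301 + 142*(21 + 17)) = 1/(-301 + 142*38) = 1/(-301 + 5396) = 1/5095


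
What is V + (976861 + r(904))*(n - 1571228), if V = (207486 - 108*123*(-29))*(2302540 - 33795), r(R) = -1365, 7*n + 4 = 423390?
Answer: -902929536930/7 ≈ -1.2899e+11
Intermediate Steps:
n = 423386/7 (n = -4/7 + (1/7)*423390 = -4/7 + 423390/7 = 423386/7 ≈ 60484.)
V = 1344735073890 (V = (207486 - 13284*(-29))*2268745 = (207486 + 385236)*2268745 = 592722*2268745 = 1344735073890)
V + (976861 + r(904))*(n - 1571228) = 1344735073890 + (976861 - 1365)*(423386/7 - 1571228) = 1344735073890 + 975496*(-10575210/7) = 1344735073890 - 10316075054160/7 = -902929536930/7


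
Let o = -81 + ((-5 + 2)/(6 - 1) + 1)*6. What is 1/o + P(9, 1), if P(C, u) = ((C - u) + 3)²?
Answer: 47548/393 ≈ 120.99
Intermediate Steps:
P(C, u) = (3 + C - u)²
o = -393/5 (o = -81 + (-3/5 + 1)*6 = -81 + (-3*⅕ + 1)*6 = -81 + (-⅗ + 1)*6 = -81 + (⅖)*6 = -81 + 12/5 = -393/5 ≈ -78.600)
1/o + P(9, 1) = 1/(-393/5) + (3 + 9 - 1*1)² = -5/393 + (3 + 9 - 1)² = -5/393 + 11² = -5/393 + 121 = 47548/393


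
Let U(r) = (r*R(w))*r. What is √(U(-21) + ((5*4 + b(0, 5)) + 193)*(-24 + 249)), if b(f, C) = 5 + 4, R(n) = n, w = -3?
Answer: 3*√5403 ≈ 220.52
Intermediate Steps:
b(f, C) = 9
U(r) = -3*r² (U(r) = (r*(-3))*r = (-3*r)*r = -3*r²)
√(U(-21) + ((5*4 + b(0, 5)) + 193)*(-24 + 249)) = √(-3*(-21)² + ((5*4 + 9) + 193)*(-24 + 249)) = √(-3*441 + ((20 + 9) + 193)*225) = √(-1323 + (29 + 193)*225) = √(-1323 + 222*225) = √(-1323 + 49950) = √48627 = 3*√5403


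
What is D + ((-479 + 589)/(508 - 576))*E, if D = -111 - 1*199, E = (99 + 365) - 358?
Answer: -8185/17 ≈ -481.47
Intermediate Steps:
E = 106 (E = 464 - 358 = 106)
D = -310 (D = -111 - 199 = -310)
D + ((-479 + 589)/(508 - 576))*E = -310 + ((-479 + 589)/(508 - 576))*106 = -310 + (110/(-68))*106 = -310 + (110*(-1/68))*106 = -310 - 55/34*106 = -310 - 2915/17 = -8185/17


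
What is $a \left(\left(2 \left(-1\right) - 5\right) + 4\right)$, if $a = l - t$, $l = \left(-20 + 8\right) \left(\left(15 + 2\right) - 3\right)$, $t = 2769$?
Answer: $8811$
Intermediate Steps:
$l = -168$ ($l = - 12 \left(17 - 3\right) = \left(-12\right) 14 = -168$)
$a = -2937$ ($a = -168 - 2769 = -2937$)
$a \left(\left(2 \left(-1\right) - 5\right) + 4\right) = - 2937 \left(\left(2 \left(-1\right) - 5\right) + 4\right) = - 2937 \left(\left(-2 - 5\right) + 4\right) = - 2937 \left(-7 + 4\right) = \left(-2937\right) \left(-3\right) = 8811$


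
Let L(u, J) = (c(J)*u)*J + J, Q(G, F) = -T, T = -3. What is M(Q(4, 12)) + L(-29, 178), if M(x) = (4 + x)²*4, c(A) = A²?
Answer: -163552434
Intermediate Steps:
Q(G, F) = 3 (Q(G, F) = -1*(-3) = 3)
L(u, J) = J + u*J³ (L(u, J) = (J²*u)*J + J = (u*J²)*J + J = u*J³ + J = J + u*J³)
M(x) = 4*(4 + x)²
M(Q(4, 12)) + L(-29, 178) = 4*(4 + 3)² + (178 - 29*178³) = 4*7² + (178 - 29*5639752) = 4*49 + (178 - 163552808) = 196 - 163552630 = -163552434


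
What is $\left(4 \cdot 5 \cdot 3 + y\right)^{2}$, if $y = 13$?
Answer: $5329$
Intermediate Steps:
$\left(4 \cdot 5 \cdot 3 + y\right)^{2} = \left(4 \cdot 5 \cdot 3 + 13\right)^{2} = \left(20 \cdot 3 + 13\right)^{2} = \left(60 + 13\right)^{2} = 73^{2} = 5329$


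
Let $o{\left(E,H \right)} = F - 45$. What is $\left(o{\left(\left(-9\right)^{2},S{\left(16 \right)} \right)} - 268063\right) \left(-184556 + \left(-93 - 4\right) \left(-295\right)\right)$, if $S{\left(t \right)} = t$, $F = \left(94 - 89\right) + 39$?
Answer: $41802168224$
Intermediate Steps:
$F = 44$ ($F = 5 + 39 = 44$)
$o{\left(E,H \right)} = -1$ ($o{\left(E,H \right)} = 44 - 45 = -1$)
$\left(o{\left(\left(-9\right)^{2},S{\left(16 \right)} \right)} - 268063\right) \left(-184556 + \left(-93 - 4\right) \left(-295\right)\right) = \left(-1 - 268063\right) \left(-184556 + \left(-93 - 4\right) \left(-295\right)\right) = - 268064 \left(-184556 - -28615\right) = - 268064 \left(-184556 + 28615\right) = \left(-268064\right) \left(-155941\right) = 41802168224$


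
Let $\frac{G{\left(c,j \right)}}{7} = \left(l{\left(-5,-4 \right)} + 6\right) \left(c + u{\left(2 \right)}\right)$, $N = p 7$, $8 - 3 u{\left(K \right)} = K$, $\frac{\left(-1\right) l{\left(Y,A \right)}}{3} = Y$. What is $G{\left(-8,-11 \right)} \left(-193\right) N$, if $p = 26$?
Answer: $30981132$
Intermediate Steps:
$l{\left(Y,A \right)} = - 3 Y$
$u{\left(K \right)} = \frac{8}{3} - \frac{K}{3}$
$N = 182$ ($N = 26 \cdot 7 = 182$)
$G{\left(c,j \right)} = 294 + 147 c$ ($G{\left(c,j \right)} = 7 \left(\left(-3\right) \left(-5\right) + 6\right) \left(c + \left(\frac{8}{3} - \frac{2}{3}\right)\right) = 7 \left(15 + 6\right) \left(c + \left(\frac{8}{3} - \frac{2}{3}\right)\right) = 7 \cdot 21 \left(c + 2\right) = 7 \cdot 21 \left(2 + c\right) = 7 \left(42 + 21 c\right) = 294 + 147 c$)
$G{\left(-8,-11 \right)} \left(-193\right) N = \left(294 + 147 \left(-8\right)\right) \left(-193\right) 182 = \left(294 - 1176\right) \left(-193\right) 182 = \left(-882\right) \left(-193\right) 182 = 170226 \cdot 182 = 30981132$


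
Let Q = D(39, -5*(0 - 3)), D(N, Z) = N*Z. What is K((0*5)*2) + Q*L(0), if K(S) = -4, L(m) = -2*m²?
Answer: -4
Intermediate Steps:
Q = 585 (Q = 39*(-5*(0 - 3)) = 39*(-5*(-3)) = 39*15 = 585)
K((0*5)*2) + Q*L(0) = -4 + 585*(-2*0²) = -4 + 585*(-2*0) = -4 + 585*0 = -4 + 0 = -4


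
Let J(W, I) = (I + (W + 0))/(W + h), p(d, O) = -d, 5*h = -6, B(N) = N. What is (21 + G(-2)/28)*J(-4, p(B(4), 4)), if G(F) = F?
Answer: 2930/91 ≈ 32.198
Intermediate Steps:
h = -6/5 (h = (1/5)*(-6) = -6/5 ≈ -1.2000)
J(W, I) = (I + W)/(-6/5 + W) (J(W, I) = (I + (W + 0))/(W - 6/5) = (I + W)/(-6/5 + W))
(21 + G(-2)/28)*J(-4, p(B(4), 4)) = (21 - 2/28)*(5*(-1*4 - 4)/(-6 + 5*(-4))) = (21 - 2*1/28)*(5*(-4 - 4)/(-6 - 20)) = (21 - 1/14)*(5*(-8)/(-26)) = 293*(5*(-1/26)*(-8))/14 = (293/14)*(20/13) = 2930/91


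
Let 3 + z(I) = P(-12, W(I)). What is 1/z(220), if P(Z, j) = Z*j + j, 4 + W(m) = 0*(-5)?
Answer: 1/41 ≈ 0.024390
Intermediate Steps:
W(m) = -4 (W(m) = -4 + 0*(-5) = -4 + 0 = -4)
P(Z, j) = j + Z*j
z(I) = 41 (z(I) = -3 - 4*(1 - 12) = -3 - 4*(-11) = -3 + 44 = 41)
1/z(220) = 1/41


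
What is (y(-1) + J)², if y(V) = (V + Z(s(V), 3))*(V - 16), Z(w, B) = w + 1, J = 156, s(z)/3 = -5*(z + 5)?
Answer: 1382976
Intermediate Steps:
s(z) = -75 - 15*z (s(z) = 3*(-5*(z + 5)) = 3*(-5*(5 + z)) = 3*(-25 - 5*z) = -75 - 15*z)
Z(w, B) = 1 + w
y(V) = (-74 - 14*V)*(-16 + V) (y(V) = (V + (1 + (-75 - 15*V)))*(V - 16) = (V + (-74 - 15*V))*(-16 + V) = (-74 - 14*V)*(-16 + V))
(y(-1) + J)² = ((1184 - 14*(-1)² + 150*(-1)) + 156)² = ((1184 - 14*1 - 150) + 156)² = ((1184 - 14 - 150) + 156)² = (1020 + 156)² = 1176² = 1382976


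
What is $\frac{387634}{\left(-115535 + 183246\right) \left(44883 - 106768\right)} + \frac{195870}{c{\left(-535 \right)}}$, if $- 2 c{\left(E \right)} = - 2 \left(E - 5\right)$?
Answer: $- \frac{1609320268631}{4436783190} \approx -362.72$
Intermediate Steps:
$c{\left(E \right)} = -5 + E$ ($c{\left(E \right)} = - \frac{\left(-2\right) \left(E - 5\right)}{2} = - \frac{\left(-2\right) \left(-5 + E\right)}{2} = - \frac{10 - 2 E}{2} = -5 + E$)
$\frac{387634}{\left(-115535 + 183246\right) \left(44883 - 106768\right)} + \frac{195870}{c{\left(-535 \right)}} = \frac{387634}{\left(-115535 + 183246\right) \left(44883 - 106768\right)} + \frac{195870}{-5 - 535} = \frac{387634}{67711 \left(-61885\right)} + \frac{195870}{-540} = \frac{387634}{-4190295235} + 195870 \left(- \frac{1}{540}\right) = 387634 \left(- \frac{1}{4190295235}\right) - \frac{6529}{18} = - \frac{22802}{246487955} - \frac{6529}{18} = - \frac{1609320268631}{4436783190}$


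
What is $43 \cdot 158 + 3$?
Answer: $6797$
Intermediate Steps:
$43 \cdot 158 + 3 = 6794 + 3 = 6797$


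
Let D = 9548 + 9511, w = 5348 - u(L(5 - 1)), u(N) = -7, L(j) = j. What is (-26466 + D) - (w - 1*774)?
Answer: -11988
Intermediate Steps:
w = 5355 (w = 5348 - 1*(-7) = 5348 + 7 = 5355)
D = 19059
(-26466 + D) - (w - 1*774) = (-26466 + 19059) - (5355 - 1*774) = -7407 - (5355 - 774) = -7407 - 1*4581 = -7407 - 4581 = -11988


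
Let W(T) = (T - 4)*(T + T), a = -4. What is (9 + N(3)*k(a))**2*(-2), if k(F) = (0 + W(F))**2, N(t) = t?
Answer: -302432418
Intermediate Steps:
W(T) = 2*T*(-4 + T) (W(T) = (-4 + T)*(2*T) = 2*T*(-4 + T))
k(F) = 4*F**2*(-4 + F)**2 (k(F) = (0 + 2*F*(-4 + F))**2 = (2*F*(-4 + F))**2 = 4*F**2*(-4 + F)**2)
(9 + N(3)*k(a))**2*(-2) = (9 + 3*(4*(-4)**2*(-4 - 4)**2))**2*(-2) = (9 + 3*(4*16*(-8)**2))**2*(-2) = (9 + 3*(4*16*64))**2*(-2) = (9 + 3*4096)**2*(-2) = (9 + 12288)**2*(-2) = 12297**2*(-2) = 151216209*(-2) = -302432418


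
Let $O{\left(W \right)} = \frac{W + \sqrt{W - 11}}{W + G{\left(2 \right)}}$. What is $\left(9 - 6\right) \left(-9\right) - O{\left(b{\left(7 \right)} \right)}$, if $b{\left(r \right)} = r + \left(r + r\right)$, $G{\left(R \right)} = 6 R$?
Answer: $- \frac{304}{11} - \frac{\sqrt{10}}{33} \approx -27.732$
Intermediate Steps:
$b{\left(r \right)} = 3 r$ ($b{\left(r \right)} = r + 2 r = 3 r$)
$O{\left(W \right)} = \frac{W + \sqrt{-11 + W}}{12 + W}$ ($O{\left(W \right)} = \frac{W + \sqrt{W - 11}}{W + 6 \cdot 2} = \frac{W + \sqrt{-11 + W}}{W + 12} = \frac{W + \sqrt{-11 + W}}{12 + W}$)
$\left(9 - 6\right) \left(-9\right) - O{\left(b{\left(7 \right)} \right)} = \left(9 - 6\right) \left(-9\right) - \frac{3 \cdot 7 + \sqrt{-11 + 3 \cdot 7}}{12 + 3 \cdot 7} = 3 \left(-9\right) - \frac{21 + \sqrt{-11 + 21}}{12 + 21} = -27 - \frac{21 + \sqrt{10}}{33} = -27 - \left(\frac{7}{11} + \frac{\sqrt{10}}{33}\right) = - \frac{304}{11} - \frac{\sqrt{10}}{33}$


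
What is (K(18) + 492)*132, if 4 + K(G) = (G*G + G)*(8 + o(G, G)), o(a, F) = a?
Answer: 1238160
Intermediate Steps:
K(G) = -4 + (8 + G)*(G + G**2) (K(G) = -4 + (G*G + G)*(8 + G) = -4 + (G**2 + G)*(8 + G) = -4 + (G + G**2)*(8 + G) = -4 + (8 + G)*(G + G**2))
(K(18) + 492)*132 = ((-4 + 18**3 + 8*18 + 9*18**2) + 492)*132 = ((-4 + 5832 + 144 + 9*324) + 492)*132 = ((-4 + 5832 + 144 + 2916) + 492)*132 = (8888 + 492)*132 = 9380*132 = 1238160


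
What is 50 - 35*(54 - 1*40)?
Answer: -440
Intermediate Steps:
50 - 35*(54 - 1*40) = 50 - 35*(54 - 40) = 50 - 35*14 = 50 - 490 = -440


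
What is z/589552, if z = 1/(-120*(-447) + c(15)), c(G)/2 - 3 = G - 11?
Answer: 1/31631823008 ≈ 3.1614e-11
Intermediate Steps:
c(G) = -16 + 2*G (c(G) = 6 + 2*(G - 11) = 6 + 2*(-11 + G) = 6 + (-22 + 2*G) = -16 + 2*G)
z = 1/53654 (z = 1/(-120*(-447) + (-16 + 2*15)) = 1/(53640 + (-16 + 30)) = 1/(53640 + 14) = 1/53654 ≈ 1.8638e-5)
z/589552 = (1/53654)/589552 = (1/53654)*(1/589552) = 1/31631823008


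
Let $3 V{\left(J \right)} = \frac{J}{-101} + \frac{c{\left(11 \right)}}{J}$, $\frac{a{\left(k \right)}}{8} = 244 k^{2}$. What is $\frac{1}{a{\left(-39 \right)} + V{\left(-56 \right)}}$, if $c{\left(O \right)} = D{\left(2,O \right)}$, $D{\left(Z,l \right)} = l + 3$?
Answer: $\frac{404}{1199472809} \approx 3.3681 \cdot 10^{-7}$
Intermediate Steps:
$D{\left(Z,l \right)} = 3 + l$
$c{\left(O \right)} = 3 + O$
$a{\left(k \right)} = 1952 k^{2}$ ($a{\left(k \right)} = 8 \cdot 244 k^{2} = 1952 k^{2}$)
$V{\left(J \right)} = - \frac{J}{303} + \frac{14}{3 J}$ ($V{\left(J \right)} = \frac{\frac{J}{-101} + \frac{3 + 11}{J}}{3} = \frac{J \left(- \frac{1}{101}\right) + \frac{14}{J}}{3} = \frac{- \frac{J}{101} + \frac{14}{J}}{3} = \frac{\frac{14}{J} - \frac{J}{101}}{3} = - \frac{J}{303} + \frac{14}{3 J}$)
$\frac{1}{a{\left(-39 \right)} + V{\left(-56 \right)}} = \frac{1}{1952 \left(-39\right)^{2} + \frac{1414 - \left(-56\right)^{2}}{303 \left(-56\right)}} = \frac{1}{1952 \cdot 1521 + \frac{1}{303} \left(- \frac{1}{56}\right) \left(1414 - 3136\right)} = \frac{1}{2968992 + \frac{1}{303} \left(- \frac{1}{56}\right) \left(1414 - 3136\right)} = \frac{1}{2968992 + \frac{1}{303} \left(- \frac{1}{56}\right) \left(-1722\right)} = \frac{1}{2968992 + \frac{41}{404}} = \frac{1}{\frac{1199472809}{404}} = \frac{404}{1199472809}$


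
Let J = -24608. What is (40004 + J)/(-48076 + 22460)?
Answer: -3849/6404 ≈ -0.60103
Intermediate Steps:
(40004 + J)/(-48076 + 22460) = (40004 - 24608)/(-48076 + 22460) = 15396/(-25616) = 15396*(-1/25616) = -3849/6404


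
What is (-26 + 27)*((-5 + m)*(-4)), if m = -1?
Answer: 24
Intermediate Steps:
(-26 + 27)*((-5 + m)*(-4)) = (-26 + 27)*((-5 - 1)*(-4)) = 1*(-6*(-4)) = 1*24 = 24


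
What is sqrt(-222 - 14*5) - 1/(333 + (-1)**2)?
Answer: -1/334 + 2*I*sqrt(73) ≈ -0.002994 + 17.088*I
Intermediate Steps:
sqrt(-222 - 14*5) - 1/(333 + (-1)**2) = sqrt(-222 - 70) - 1/(333 + 1) = sqrt(-292) - 1/334 = 2*I*sqrt(73) - 1*1/334 = 2*I*sqrt(73) - 1/334 = -1/334 + 2*I*sqrt(73)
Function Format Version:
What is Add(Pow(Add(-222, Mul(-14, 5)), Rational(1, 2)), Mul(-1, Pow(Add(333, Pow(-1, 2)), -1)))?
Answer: Add(Rational(-1, 334), Mul(2, I, Pow(73, Rational(1, 2)))) ≈ Add(-0.0029940, Mul(17.088, I))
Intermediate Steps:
Add(Pow(Add(-222, Mul(-14, 5)), Rational(1, 2)), Mul(-1, Pow(Add(333, Pow(-1, 2)), -1))) = Add(Pow(Add(-222, -70), Rational(1, 2)), Mul(-1, Pow(Add(333, 1), -1))) = Add(Pow(-292, Rational(1, 2)), Mul(-1, Pow(334, -1))) = Add(Mul(2, I, Pow(73, Rational(1, 2))), Mul(-1, Rational(1, 334))) = Add(Mul(2, I, Pow(73, Rational(1, 2))), Rational(-1, 334)) = Add(Rational(-1, 334), Mul(2, I, Pow(73, Rational(1, 2))))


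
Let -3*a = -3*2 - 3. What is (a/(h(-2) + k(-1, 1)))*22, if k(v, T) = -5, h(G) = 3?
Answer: -33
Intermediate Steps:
a = 3 (a = -(-3*2 - 3)/3 = -(-6 - 3)/3 = -⅓*(-9) = 3)
(a/(h(-2) + k(-1, 1)))*22 = (3/(3 - 5))*22 = (3/(-2))*22 = -½*3*22 = -3/2*22 = -33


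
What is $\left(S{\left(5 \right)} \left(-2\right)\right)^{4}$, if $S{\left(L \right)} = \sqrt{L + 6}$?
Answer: $1936$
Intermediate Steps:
$S{\left(L \right)} = \sqrt{6 + L}$
$\left(S{\left(5 \right)} \left(-2\right)\right)^{4} = \left(\sqrt{6 + 5} \left(-2\right)\right)^{4} = \left(\sqrt{11} \left(-2\right)\right)^{4} = \left(- 2 \sqrt{11}\right)^{4} = 1936$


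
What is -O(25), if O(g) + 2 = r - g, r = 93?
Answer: -66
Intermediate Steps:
O(g) = 91 - g (O(g) = -2 + (93 - g) = 91 - g)
-O(25) = -(91 - 1*25) = -(91 - 25) = -1*66 = -66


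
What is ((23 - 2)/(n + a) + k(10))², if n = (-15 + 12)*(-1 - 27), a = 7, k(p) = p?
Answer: 17689/169 ≈ 104.67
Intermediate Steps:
n = 84 (n = -3*(-28) = 84)
((23 - 2)/(n + a) + k(10))² = ((23 - 2)/(84 + 7) + 10)² = (21/91 + 10)² = (21*(1/91) + 10)² = (3/13 + 10)² = (133/13)² = 17689/169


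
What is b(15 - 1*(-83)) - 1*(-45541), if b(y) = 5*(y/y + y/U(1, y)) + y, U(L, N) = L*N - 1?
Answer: 4427958/97 ≈ 45649.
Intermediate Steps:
U(L, N) = -1 + L*N
b(y) = 5 + y + 5*y/(-1 + y) (b(y) = 5*(y/y + y/(-1 + 1*y)) + y = 5*(1 + y/(-1 + y)) + y = (5 + 5*y/(-1 + y)) + y = 5 + y + 5*y/(-1 + y))
b(15 - 1*(-83)) - 1*(-45541) = (-5 + (15 - 1*(-83))² + 9*(15 - 1*(-83)))/(-1 + (15 - 1*(-83))) - 1*(-45541) = (-5 + (15 + 83)² + 9*(15 + 83))/(-1 + (15 + 83)) + 45541 = (-5 + 98² + 9*98)/(-1 + 98) + 45541 = (-5 + 9604 + 882)/97 + 45541 = (1/97)*10481 + 45541 = 10481/97 + 45541 = 4427958/97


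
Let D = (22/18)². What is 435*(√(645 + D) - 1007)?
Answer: -438045 + 145*√52366/3 ≈ -4.2698e+5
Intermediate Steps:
D = 121/81 (D = (22*(1/18))² = (11/9)² = 121/81 ≈ 1.4938)
435*(√(645 + D) - 1007) = 435*(√(645 + 121/81) - 1007) = 435*(√(52366/81) - 1007) = 435*(√52366/9 - 1007) = 435*(-1007 + √52366/9) = -438045 + 145*√52366/3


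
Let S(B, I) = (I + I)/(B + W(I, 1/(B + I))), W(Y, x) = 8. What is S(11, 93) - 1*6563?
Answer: -124511/19 ≈ -6553.2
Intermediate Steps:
S(B, I) = 2*I/(8 + B) (S(B, I) = (I + I)/(B + 8) = (2*I)/(8 + B) = 2*I/(8 + B))
S(11, 93) - 1*6563 = 2*93/(8 + 11) - 1*6563 = 2*93/19 - 6563 = 2*93*(1/19) - 6563 = 186/19 - 6563 = -124511/19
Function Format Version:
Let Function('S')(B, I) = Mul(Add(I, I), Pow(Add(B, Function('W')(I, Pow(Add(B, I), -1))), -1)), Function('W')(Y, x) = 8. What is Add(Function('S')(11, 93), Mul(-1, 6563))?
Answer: Rational(-124511, 19) ≈ -6553.2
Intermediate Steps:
Function('S')(B, I) = Mul(2, I, Pow(Add(8, B), -1)) (Function('S')(B, I) = Mul(Add(I, I), Pow(Add(B, 8), -1)) = Mul(Mul(2, I), Pow(Add(8, B), -1)) = Mul(2, I, Pow(Add(8, B), -1)))
Add(Function('S')(11, 93), Mul(-1, 6563)) = Add(Mul(2, 93, Pow(Add(8, 11), -1)), Mul(-1, 6563)) = Add(Mul(2, 93, Pow(19, -1)), -6563) = Add(Mul(2, 93, Rational(1, 19)), -6563) = Add(Rational(186, 19), -6563) = Rational(-124511, 19)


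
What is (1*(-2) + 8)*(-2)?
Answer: -12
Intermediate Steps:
(1*(-2) + 8)*(-2) = (-2 + 8)*(-2) = 6*(-2) = -12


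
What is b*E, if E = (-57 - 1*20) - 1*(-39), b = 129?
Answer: -4902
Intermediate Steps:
E = -38 (E = (-57 - 20) + 39 = -77 + 39 = -38)
b*E = 129*(-38) = -4902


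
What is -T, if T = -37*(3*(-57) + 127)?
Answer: -1628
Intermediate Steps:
T = 1628 (T = -37*(-171 + 127) = -37*(-44) = 1628)
-T = -1*1628 = -1628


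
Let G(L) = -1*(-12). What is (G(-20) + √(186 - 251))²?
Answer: (12 + I*√65)² ≈ 79.0 + 193.49*I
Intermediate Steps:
G(L) = 12
(G(-20) + √(186 - 251))² = (12 + √(186 - 251))² = (12 + √(-65))² = (12 + I*√65)²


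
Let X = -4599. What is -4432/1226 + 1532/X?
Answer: -11130500/2819187 ≈ -3.9481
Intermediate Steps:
-4432/1226 + 1532/X = -4432/1226 + 1532/(-4599) = -4432*1/1226 + 1532*(-1/4599) = -2216/613 - 1532/4599 = -11130500/2819187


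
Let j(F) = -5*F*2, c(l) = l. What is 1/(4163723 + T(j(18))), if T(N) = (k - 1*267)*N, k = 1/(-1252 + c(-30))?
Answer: 641/2699752993 ≈ 2.3743e-7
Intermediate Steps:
k = -1/1282 (k = 1/(-1252 - 30) = 1/(-1282) = -1/1282 ≈ -0.00078003)
j(F) = -10*F
T(N) = -342295*N/1282 (T(N) = (-1/1282 - 1*267)*N = (-1/1282 - 267)*N = -342295*N/1282)
1/(4163723 + T(j(18))) = 1/(4163723 - (-1711475)*18/641) = 1/(4163723 - 342295/1282*(-180)) = 1/(4163723 + 30806550/641) = 1/(2699752993/641) = 641/2699752993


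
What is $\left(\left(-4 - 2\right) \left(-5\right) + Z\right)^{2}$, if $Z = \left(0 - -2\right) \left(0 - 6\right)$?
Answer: $324$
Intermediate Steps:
$Z = -12$ ($Z = \left(0 + 2\right) \left(-6\right) = 2 \left(-6\right) = -12$)
$\left(\left(-4 - 2\right) \left(-5\right) + Z\right)^{2} = \left(\left(-4 - 2\right) \left(-5\right) - 12\right)^{2} = \left(\left(-6\right) \left(-5\right) - 12\right)^{2} = \left(30 - 12\right)^{2} = 18^{2} = 324$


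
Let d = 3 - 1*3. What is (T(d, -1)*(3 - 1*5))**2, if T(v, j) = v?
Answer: 0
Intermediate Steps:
d = 0 (d = 3 - 3 = 0)
(T(d, -1)*(3 - 1*5))**2 = (0*(3 - 1*5))**2 = (0*(3 - 5))**2 = (0*(-2))**2 = 0**2 = 0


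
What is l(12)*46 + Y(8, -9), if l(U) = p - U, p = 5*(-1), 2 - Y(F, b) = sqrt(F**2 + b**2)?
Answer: -780 - sqrt(145) ≈ -792.04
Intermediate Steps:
Y(F, b) = 2 - sqrt(F**2 + b**2)
p = -5
l(U) = -5 - U
l(12)*46 + Y(8, -9) = (-5 - 1*12)*46 + (2 - sqrt(8**2 + (-9)**2)) = (-5 - 12)*46 + (2 - sqrt(64 + 81)) = -17*46 + (2 - sqrt(145)) = -782 + (2 - sqrt(145)) = -780 - sqrt(145)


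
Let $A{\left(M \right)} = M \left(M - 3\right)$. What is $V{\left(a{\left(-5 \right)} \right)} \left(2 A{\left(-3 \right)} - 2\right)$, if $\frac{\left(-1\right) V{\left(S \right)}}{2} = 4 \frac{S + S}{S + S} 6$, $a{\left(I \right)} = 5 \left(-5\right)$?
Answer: $-1632$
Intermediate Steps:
$A{\left(M \right)} = M \left(-3 + M\right)$
$a{\left(I \right)} = -25$
$V{\left(S \right)} = -48$ ($V{\left(S \right)} = - 2 \cdot 4 \frac{S + S}{S + S} 6 = - 2 \cdot 4 \frac{2 S}{2 S} 6 = - 2 \cdot 4 \cdot 2 S \frac{1}{2 S} 6 = - 2 \cdot 4 \cdot 1 \cdot 6 = - 2 \cdot 4 \cdot 6 = \left(-2\right) 24 = -48$)
$V{\left(a{\left(-5 \right)} \right)} \left(2 A{\left(-3 \right)} - 2\right) = - 48 \left(2 \left(- 3 \left(-3 - 3\right)\right) - 2\right) = - 48 \left(2 \left(\left(-3\right) \left(-6\right)\right) - 2\right) = - 48 \left(2 \cdot 18 - 2\right) = - 48 \left(36 - 2\right) = \left(-48\right) 34 = -1632$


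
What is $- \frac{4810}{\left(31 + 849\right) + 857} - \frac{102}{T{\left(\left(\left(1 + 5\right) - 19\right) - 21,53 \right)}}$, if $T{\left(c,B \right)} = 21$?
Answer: $- \frac{92728}{12159} \approx -7.6263$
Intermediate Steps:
$- \frac{4810}{\left(31 + 849\right) + 857} - \frac{102}{T{\left(\left(\left(1 + 5\right) - 19\right) - 21,53 \right)}} = - \frac{4810}{\left(31 + 849\right) + 857} - \frac{102}{21} = - \frac{4810}{880 + 857} - \frac{34}{7} = - \frac{4810}{1737} - \frac{34}{7} = - \frac{92728}{12159}$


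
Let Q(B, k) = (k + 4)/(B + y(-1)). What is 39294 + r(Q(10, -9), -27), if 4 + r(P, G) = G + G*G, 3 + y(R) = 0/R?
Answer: 39992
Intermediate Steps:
y(R) = -3 (y(R) = -3 + 0/R = -3 + 0 = -3)
Q(B, k) = (4 + k)/(-3 + B) (Q(B, k) = (k + 4)/(B - 3) = (4 + k)/(-3 + B))
r(P, G) = -4 + G + G² (r(P, G) = -4 + (G + G*G) = -4 + (G + G²) = -4 + G + G²)
39294 + r(Q(10, -9), -27) = 39294 + (-4 - 27 + (-27)²) = 39294 + (-4 - 27 + 729) = 39294 + 698 = 39992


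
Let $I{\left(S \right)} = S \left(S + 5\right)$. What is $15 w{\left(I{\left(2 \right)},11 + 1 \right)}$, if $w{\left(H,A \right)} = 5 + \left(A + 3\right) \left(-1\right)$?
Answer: $-150$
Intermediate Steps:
$I{\left(S \right)} = S \left(5 + S\right)$
$w{\left(H,A \right)} = 2 - A$ ($w{\left(H,A \right)} = 5 + \left(3 + A\right) \left(-1\right) = 5 - \left(3 + A\right) = 2 - A$)
$15 w{\left(I{\left(2 \right)},11 + 1 \right)} = 15 \left(2 - \left(11 + 1\right)\right) = 15 \left(2 - 12\right) = 15 \left(-10\right) = -150$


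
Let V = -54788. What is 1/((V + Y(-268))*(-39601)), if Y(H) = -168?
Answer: 1/2176312556 ≈ 4.5949e-10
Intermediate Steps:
1/((V + Y(-268))*(-39601)) = 1/(-54788 - 168*(-39601)) = -1/39601/(-54956) = -1/54956*(-1/39601) = 1/2176312556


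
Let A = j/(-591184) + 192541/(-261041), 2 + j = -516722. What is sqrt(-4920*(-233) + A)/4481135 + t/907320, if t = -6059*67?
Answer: -405953/907320 + sqrt(3525482177165770702287605)/7858447421592130 ≈ -0.44718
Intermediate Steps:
j = -516724 (j = -2 - 516722 = -516724)
t = -405953
A = 478613435/3507346876 (A = -516724/(-591184) + 192541/(-261041) = -516724*(-1/591184) + 192541*(-1/261041) = 129181/147796 - 192541/261041 = 478613435/3507346876 ≈ 0.13646)
sqrt(-4920*(-233) + A)/4481135 + t/907320 = sqrt(-4920*(-233) + 478613435/3507346876)/4481135 - 405953/907320 = sqrt(1146360 + 478613435/3507346876)*(1/4481135) - 405953*1/907320 = sqrt(4020682643384795/3507346876)*(1/4481135) - 405953/907320 = (sqrt(3525482177165770702287605)/1753673438)*(1/4481135) - 405953/907320 = sqrt(3525482177165770702287605)/7858447421592130 - 405953/907320 = -405953/907320 + sqrt(3525482177165770702287605)/7858447421592130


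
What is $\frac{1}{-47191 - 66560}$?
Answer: $- \frac{1}{113751} \approx -8.7911 \cdot 10^{-6}$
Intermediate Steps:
$\frac{1}{-47191 - 66560} = \frac{1}{-113751} = - \frac{1}{113751}$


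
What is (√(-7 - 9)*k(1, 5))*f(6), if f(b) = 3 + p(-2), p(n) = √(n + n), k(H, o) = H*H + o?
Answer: -48 + 72*I ≈ -48.0 + 72.0*I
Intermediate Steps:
k(H, o) = o + H² (k(H, o) = H² + o = o + H²)
p(n) = √2*√n (p(n) = √(2*n) = √2*√n)
f(b) = 3 + 2*I (f(b) = 3 + √2*√(-2) = 3 + √2*(I*√2) = 3 + 2*I)
(√(-7 - 9)*k(1, 5))*f(6) = (√(-7 - 9)*(5 + 1²))*(3 + 2*I) = (√(-16)*(5 + 1))*(3 + 2*I) = ((4*I)*6)*(3 + 2*I) = (24*I)*(3 + 2*I) = 24*I*(3 + 2*I)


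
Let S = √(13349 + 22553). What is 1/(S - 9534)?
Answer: -4767/45430627 - √35902/90861254 ≈ -0.00010701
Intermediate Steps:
S = √35902 ≈ 189.48
1/(S - 9534) = 1/(√35902 - 9534) = 1/(-9534 + √35902)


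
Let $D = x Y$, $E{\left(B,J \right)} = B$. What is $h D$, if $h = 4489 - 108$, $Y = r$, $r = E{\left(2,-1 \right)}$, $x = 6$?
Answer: $52572$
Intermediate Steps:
$r = 2$
$Y = 2$
$D = 12$ ($D = 6 \cdot 2 = 12$)
$h = 4381$ ($h = 4489 - 108 = 4381$)
$h D = 4381 \cdot 12 = 52572$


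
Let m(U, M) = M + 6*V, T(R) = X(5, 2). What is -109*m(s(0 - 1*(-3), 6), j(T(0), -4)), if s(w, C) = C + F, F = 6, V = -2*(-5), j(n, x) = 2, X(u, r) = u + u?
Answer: -6758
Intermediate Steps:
X(u, r) = 2*u
T(R) = 10 (T(R) = 2*5 = 10)
V = 10
s(w, C) = 6 + C (s(w, C) = C + 6 = 6 + C)
m(U, M) = 60 + M (m(U, M) = M + 6*10 = M + 60 = 60 + M)
-109*m(s(0 - 1*(-3), 6), j(T(0), -4)) = -109*(60 + 2) = -109*62 = -6758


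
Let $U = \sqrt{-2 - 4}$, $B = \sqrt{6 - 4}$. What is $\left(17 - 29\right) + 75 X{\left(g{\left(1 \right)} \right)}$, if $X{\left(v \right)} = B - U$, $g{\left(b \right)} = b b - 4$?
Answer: $-12 + 75 \sqrt{2} - 75 i \sqrt{6} \approx 94.066 - 183.71 i$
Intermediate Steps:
$g{\left(b \right)} = -4 + b^{2}$ ($g{\left(b \right)} = b^{2} - 4 = -4 + b^{2}$)
$B = \sqrt{2} \approx 1.4142$
$U = i \sqrt{6}$ ($U = \sqrt{-6} = i \sqrt{6} \approx 2.4495 i$)
$X{\left(v \right)} = \sqrt{2} - i \sqrt{6}$
$\left(17 - 29\right) + 75 X{\left(g{\left(1 \right)} \right)} = \left(17 - 29\right) + 75 \left(\sqrt{2} - i \sqrt{6}\right) = \left(17 - 29\right) + \left(75 \sqrt{2} - 75 i \sqrt{6}\right) = -12 + \left(75 \sqrt{2} - 75 i \sqrt{6}\right) = -12 + 75 \sqrt{2} - 75 i \sqrt{6}$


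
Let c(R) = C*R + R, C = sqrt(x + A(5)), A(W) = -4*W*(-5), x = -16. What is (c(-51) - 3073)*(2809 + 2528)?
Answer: -16672788 - 544374*sqrt(21) ≈ -1.9167e+7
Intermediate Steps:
A(W) = 20*W
C = 2*sqrt(21) (C = sqrt(-16 + 20*5) = sqrt(-16 + 100) = sqrt(84) = 2*sqrt(21) ≈ 9.1651)
c(R) = R + 2*R*sqrt(21) (c(R) = (2*sqrt(21))*R + R = 2*R*sqrt(21) + R = R + 2*R*sqrt(21))
(c(-51) - 3073)*(2809 + 2528) = (-51*(1 + 2*sqrt(21)) - 3073)*(2809 + 2528) = ((-51 - 102*sqrt(21)) - 3073)*5337 = (-3124 - 102*sqrt(21))*5337 = -16672788 - 544374*sqrt(21)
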